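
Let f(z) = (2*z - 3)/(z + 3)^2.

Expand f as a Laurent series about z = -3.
-9/(z + 3)^2 + 2/(z + 3)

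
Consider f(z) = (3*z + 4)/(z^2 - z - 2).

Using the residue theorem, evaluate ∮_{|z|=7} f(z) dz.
By the residue theorem, ∮_C f(z) dz = 2πi · (sum of the residues of f at the poles inside |z| = 7).

The denominator factors as (z - 2)*(z + 1), so the singularities of f are simple poles at z = 2, z = -1.
  |2|² = 4 < 49 = 7², so this pole is inside the contour.
  |-1|² = 1 < 49 = 7², so this pole is inside the contour.

With P(z) = 3*z + 4 and Q(z) = z^2 - z - 2, each pole is simple, so Res(f, z₀) = P(z₀)/Q'(z₀) with Q'(z) = 2*z - 1.
  Res(f, 2) = P(2)/Q'(2) = (10)/(3) = 10/3
  Res(f, -1) = P(-1)/Q'(-1) = (1)/(-3) = -1/3

Sum of residues inside C: 3
∮_C f(z) dz = 2πi · (3) = 6*I*pi

Final answer: 6*I*pi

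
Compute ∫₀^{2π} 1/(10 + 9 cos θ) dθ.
Let J = ∫₀^{2π} dθ/(10 + 9 cos θ).
Put z = e^{iθ}: then cos θ = (z + 1/z)/2, dθ = dz/(iz), and z runs once counterclockwise around |z| = 1:
  J = ∮_{|z|=1} 1/(10 + 9*(z + 1/z)/2) · dz/(iz) = (2/i) ∮_{|z|=1} dz/(9*z^2 + 20*z + 9).
The roots of 9*z^2 + 20*z + 9 are z = (-10 ± sqrt(10^2 - 9^2))/9, with sqrt(19) = sqrt(19); their product is 1, so only z₊ = -10/9 + sqrt(19)/9 lies inside the unit circle (z₋ = -10/9 - sqrt(19)/9 lies outside).
z₊ is a simple zero of q(z) = 9*z^2 + 20*z + 9, so Res(1/q, z₊) = 1/q'(z₊) with q'(z) = 18*z + 20; and q'(z₊) = 9*(z₊ - z₋) = 2*sqrt(19).
Therefore J = (2/i) · 2πi · 1/(2*sqrt(19)) = 2*pi/(sqrt(19)) = 2*sqrt(19)*pi/19

Final answer: 2*sqrt(19)*pi/19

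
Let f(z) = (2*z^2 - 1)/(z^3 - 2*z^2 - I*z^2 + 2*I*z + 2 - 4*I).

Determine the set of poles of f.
The singularities of f are the zeros of the denominator. Factoring,
  z^3 - 2*z^2 - I*z^2 + 2*I*z + 2 - 4*I = (z + 1 - I)*(z - 2 - I)*(z - 1 + I)
so the candidates are z = -1 + I, z = 2 + I, z = 1 - I.

Check the numerator P(z) = 2*z^2 - 1 at each one:
  P(-1 + I) = -1 - 4*I ≠ 0, so z = -1 + I is a (simple) pole.
  P(2 + I) = 5 + 8*I ≠ 0, so z = 2 + I is a (simple) pole.
  P(1 - I) = -1 - 4*I ≠ 0, so z = 1 - I is a (simple) pole.

Poles of f: {-1 + I, 1 - I, 2 + I}

Final answer: {-1 + I, 1 - I, 2 + I}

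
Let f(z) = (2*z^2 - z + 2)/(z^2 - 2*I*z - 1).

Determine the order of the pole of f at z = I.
2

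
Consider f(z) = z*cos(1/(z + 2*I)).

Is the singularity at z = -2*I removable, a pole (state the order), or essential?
essential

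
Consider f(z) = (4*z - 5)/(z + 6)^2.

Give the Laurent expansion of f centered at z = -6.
Put w = z - (-6), i.e. z = w - 6. The denominator is w^2, so it suffices to rewrite the numerator in powers of w.

P(z) = 4*z - 5
P(w - 6) = -29 + 4*w

Dividing each term by w^2:
  f = -29/w^2 + 4/w

Substituting back w = z + 6:
  f(z) = -29/(z + 6)^2 + 4/(z + 6)

The series is finite because the numerator is a polynomial; the negative powers form the principal part, and the coefficient of 1/(z + 6) gives Res(f, -6) = 4.

Final answer: -29/(z + 6)^2 + 4/(z + 6)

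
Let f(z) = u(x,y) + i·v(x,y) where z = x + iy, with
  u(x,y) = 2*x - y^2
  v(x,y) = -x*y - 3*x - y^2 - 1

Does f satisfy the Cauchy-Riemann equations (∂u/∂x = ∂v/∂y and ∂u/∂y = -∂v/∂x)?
∂u/∂x = 2
∂v/∂y = -x - 2*y
∂u/∂y = -2*y
∂v/∂x = -y - 3
∂u/∂x ≠ ∂v/∂y and ∂u/∂y ≠ -∂v/∂x; the Cauchy-Riemann equations are not satisfied, so f is not analytic.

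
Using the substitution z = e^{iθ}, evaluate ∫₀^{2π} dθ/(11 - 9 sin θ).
Call the integral J. The integrand is 2π-periodic and we integrate over a full period, so shifting θ does not change the value (θ → θ + π/2 turns sin θ into cos θ; θ → θ + π flips the sign of the trig term). Hence
  J = ∫₀^{2π} dθ/(11 + 9 cos θ).
Put z = e^{iθ}: then cos θ = (z + 1/z)/2, dθ = dz/(iz), and z runs once counterclockwise around |z| = 1:
  J = ∮_{|z|=1} 1/(11 + 9*(z + 1/z)/2) · dz/(iz) = (2/i) ∮_{|z|=1} dz/(9*z^2 + 22*z + 9).
The roots of 9*z^2 + 22*z + 9 are z = (-11 ± sqrt(11^2 - 9^2))/9, with sqrt(40) = 2*sqrt(10); their product is 1, so only z₊ = -11/9 + 2*sqrt(10)/9 lies inside the unit circle (z₋ = -11/9 - 2*sqrt(10)/9 lies outside).
z₊ is a simple zero of q(z) = 9*z^2 + 22*z + 9, so Res(1/q, z₊) = 1/q'(z₊) with q'(z) = 18*z + 22; and q'(z₊) = 9*(z₊ - z₋) = 4*sqrt(10).
Therefore J = (2/i) · 2πi · 1/(4*sqrt(10)) = 2*pi/(2*sqrt(10)) = sqrt(10)*pi/10

Final answer: sqrt(10)*pi/10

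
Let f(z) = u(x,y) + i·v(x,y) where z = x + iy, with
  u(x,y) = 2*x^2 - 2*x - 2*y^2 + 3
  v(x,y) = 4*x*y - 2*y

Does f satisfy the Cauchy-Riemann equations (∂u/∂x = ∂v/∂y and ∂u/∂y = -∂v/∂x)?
∂u/∂x = 4*x - 2
∂v/∂y = 4*x - 2
∂u/∂y = -4*y
∂v/∂x = 4*y
∂u/∂x = ∂v/∂y and ∂u/∂y = -∂v/∂x hold identically; f is analytic.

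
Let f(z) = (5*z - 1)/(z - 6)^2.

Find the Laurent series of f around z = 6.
Put w = z - (6), i.e. z = w + 6. The denominator is w^2, so it suffices to rewrite the numerator in powers of w.

P(z) = 5*z - 1
P(w + 6) = 29 + 5*w

Dividing each term by w^2:
  f = 29/w^2 + 5/w

Substituting back w = z - 6:
  f(z) = 29/(z - 6)^2 + 5/(z - 6)

The series is finite because the numerator is a polynomial; the negative powers form the principal part, and the coefficient of 1/(z - 6) gives Res(f, 6) = 5.

Final answer: 29/(z - 6)^2 + 5/(z - 6)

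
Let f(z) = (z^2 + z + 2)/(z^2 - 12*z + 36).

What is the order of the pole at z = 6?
2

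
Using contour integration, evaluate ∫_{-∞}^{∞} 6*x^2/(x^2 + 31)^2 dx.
Let f(z) = 6*z^2/(z^2 + 31)^2. The denominator has no real zeros and deg Q - deg P = 2 ≥ 2, so the integral of f over the upper semicircle |z| = R tends to 0 as R → ∞. Closing the contour in the upper half-plane,
  ∫_{-∞}^{∞} f(x) dx = 2πi · Σ Res(f, z_k)  over the poles with Im z_k > 0.

Zeros of the denominator: z^2 + 31 = 0 gives z = ±sqrt(31)*I.
Upper half-plane: z = sqrt(31)*I (a pole of order 2).

Write f(z) = g(z)/(z - sqrt(31)*I)^2 with g(z) = 6*z^2/(z + sqrt(31)*I)^2. For a double pole, Res(f, z₀) = g'(z₀):
  g'(z) = 12*sqrt(31)*I*z/(z + sqrt(31)*I)^3
  Res(f, sqrt(31)*I) = g'(sqrt(31)*I) = -3*sqrt(31)*I/62

∫_{-∞}^{∞} f(x) dx = 2πi · (-3*sqrt(31)*I/62) = 3*sqrt(31)*pi/31

Final answer: 3*sqrt(31)*pi/31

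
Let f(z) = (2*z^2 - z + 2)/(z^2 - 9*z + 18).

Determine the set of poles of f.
{3, 6}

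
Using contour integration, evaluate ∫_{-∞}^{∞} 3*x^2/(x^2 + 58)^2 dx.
Let f(z) = 3*z^2/(z^2 + 58)^2. The denominator has no real zeros and deg Q - deg P = 2 ≥ 2, so the integral of f over the upper semicircle |z| = R tends to 0 as R → ∞. Closing the contour in the upper half-plane,
  ∫_{-∞}^{∞} f(x) dx = 2πi · Σ Res(f, z_k)  over the poles with Im z_k > 0.

Zeros of the denominator: z^2 + 58 = 0 gives z = ±sqrt(58)*I.
Upper half-plane: z = sqrt(58)*I (a pole of order 2).

Write f(z) = g(z)/(z - sqrt(58)*I)^2 with g(z) = 3*z^2/(z + sqrt(58)*I)^2. For a double pole, Res(f, z₀) = g'(z₀):
  g'(z) = 6*sqrt(58)*I*z/(z + sqrt(58)*I)^3
  Res(f, sqrt(58)*I) = g'(sqrt(58)*I) = -3*sqrt(58)*I/232

∫_{-∞}^{∞} f(x) dx = 2πi · (-3*sqrt(58)*I/232) = 3*sqrt(58)*pi/116

Final answer: 3*sqrt(58)*pi/116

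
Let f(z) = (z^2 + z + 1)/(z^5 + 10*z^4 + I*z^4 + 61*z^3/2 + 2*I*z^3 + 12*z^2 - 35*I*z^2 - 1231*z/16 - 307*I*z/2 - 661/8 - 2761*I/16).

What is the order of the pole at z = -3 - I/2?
Factor the denominator:
  z^5 + 10*z^4 + I*z^4 + 61*z^3/2 + 2*I*z^3 + 12*z^2 - 35*I*z^2 - 1231*z/16 - 307*I*z/2 - 661/8 - 2761*I/16 = (z + 3 + I/2)^4*(z - 2 - I)

The numerator P(z) = z^2 + z + 1 has P(-3 - I/2) = 27/4 + 5*I/2 ≠ 0, so no factor of (z + 3 + I/2) cancels.
Near z = -3 - I/2 we can therefore write f(z) = g(z)/(z + 3 + I/2)^4 with g analytic at -3 - I/2 and g(-3 - I/2) ≠ 0 (g is the numerator divided by the remaining denominator factors).

Hence z = -3 - I/2 is a pole of order 4.

Final answer: 4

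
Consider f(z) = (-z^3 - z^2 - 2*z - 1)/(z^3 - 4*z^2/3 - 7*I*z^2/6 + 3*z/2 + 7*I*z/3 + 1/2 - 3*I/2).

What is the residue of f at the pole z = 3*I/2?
Write f(z) = P(z)/Q(z) with P(z) = -z^3 - z^2 - 2*z - 1 and Q(z) = z^3 - 4*z^2/3 - 7*I*z^2/6 + 3*z/2 + 7*I*z/3 + 1/2 - 3*I/2.
The denominator factors as Q(z) = (z - 3*I/2)*(z - 1/3 - 2*I/3)*(z - 1 + I), so z = 3*I/2 is a simple zero of Q and P is analytic there; z = 3*I/2 is therefore a simple pole and
  Res(f, z₀) = P(z₀)/Q'(z₀).

Q'(z) = 3*z^2 - 8*z/3 - 7*I*z/3 + 3/2 + 7*I/3, so Q'(3*I/2) = -7/4 - 5*I/3.
P(3*I/2) = 5/4 + 3*I/8.

Res(f, 3*I/2) = (5/4 + 3*I/8)/(-7/4 - 5*I/3) = -405/841 + 411*I/1682

Final answer: -405/841 + 411*I/1682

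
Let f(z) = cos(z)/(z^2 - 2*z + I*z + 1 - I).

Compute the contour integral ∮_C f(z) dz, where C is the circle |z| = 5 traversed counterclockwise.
By the residue theorem, ∮_C f(z) dz = 2πi · (sum of the residues of f at the poles inside |z| = 5).

The denominator factors as (z - 1)*(z - 1 + I), so the singularities of f are simple poles at z = 1, z = 1 - I.
  |1|² = 1 < 25 = 5², so this pole is inside the contour.
  |1 - I|² = 2 < 25 = 5², so this pole is inside the contour.

With P(z) = cos(z) and Q(z) = z^2 - 2*z + I*z + 1 - I, each pole is simple, so Res(f, z₀) = P(z₀)/Q'(z₀) with Q'(z) = 2*z - 2 + I.
  Res(f, 1) = P(1)/Q'(1) = (cos(1))/(I) = -I*cos(1)
  Res(f, 1 - I) = P(1 - I)/Q'(1 - I) = (cos(1 - I))/(-I) = I*cos(1 - I)

Sum of residues inside C: -I*cos(1) + I*cos(1 - I)
∮_C f(z) dz = 2πi · (-I*cos(1) + I*cos(1 - I)) = 2*pi*cos(1) - 2*pi*cos(1 - I)

Final answer: 2*pi*cos(1) - 2*pi*cos(1 - I)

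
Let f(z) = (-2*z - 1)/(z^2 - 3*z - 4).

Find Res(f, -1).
Write f(z) = P(z)/Q(z) with P(z) = -2*z - 1 and Q(z) = z^2 - 3*z - 4.
The denominator factors as Q(z) = (z + 1)*(z - 4), so z = -1 is a simple zero of Q and P is analytic there; z = -1 is therefore a simple pole and
  Res(f, z₀) = P(z₀)/Q'(z₀).

Q'(z) = 2*z - 3, so Q'(-1) = -5.
P(-1) = 1.

Res(f, -1) = (1)/(-5) = -1/5

Final answer: -1/5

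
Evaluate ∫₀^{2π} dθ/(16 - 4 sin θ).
Call the integral J. The integrand is 2π-periodic and we integrate over a full period, so shifting θ does not change the value (θ → θ + π/2 turns sin θ into cos θ; θ → θ + π flips the sign of the trig term). Hence
  J = ∫₀^{2π} dθ/(16 + 4 cos θ).
Put z = e^{iθ}: then cos θ = (z + 1/z)/2, dθ = dz/(iz), and z runs once counterclockwise around |z| = 1:
  J = ∮_{|z|=1} 1/(16 + 4*(z + 1/z)/2) · dz/(iz) = (2/i) ∮_{|z|=1} dz/(4*z^2 + 32*z + 4).
The roots of 4*z^2 + 32*z + 4 are z = (-16 ± sqrt(16^2 - 4^2))/4, with sqrt(240) = 4*sqrt(15); their product is 1, so only z₊ = -4 + sqrt(15) lies inside the unit circle (z₋ = -4 - sqrt(15) lies outside).
z₊ is a simple zero of q(z) = 4*z^2 + 32*z + 4, so Res(1/q, z₊) = 1/q'(z₊) with q'(z) = 8*z + 32; and q'(z₊) = 4*(z₊ - z₋) = 8*sqrt(15).
Therefore J = (2/i) · 2πi · 1/(8*sqrt(15)) = 2*pi/(4*sqrt(15)) = sqrt(15)*pi/30

Final answer: sqrt(15)*pi/30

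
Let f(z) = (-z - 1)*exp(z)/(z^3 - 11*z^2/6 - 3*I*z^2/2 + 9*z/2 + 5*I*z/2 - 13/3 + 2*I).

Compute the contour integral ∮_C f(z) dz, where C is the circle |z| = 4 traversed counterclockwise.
By the residue theorem, ∮_C f(z) dz = 2πi · (sum of the residues of f at the poles inside |z| = 4).

The denominator factors as (z - 3/2 + I/2)*(z - 1/3 - 3*I)*(z + I), so the singularities of f are simple poles at z = 3/2 - I/2, z = 1/3 + 3*I, z = -I.
  |3/2 - I/2|² = 5/2 < 16 = 4², so this pole is inside the contour.
  |1/3 + 3*I|² = 82/9 < 16 = 4², so this pole is inside the contour.
  |-I|² = 1 < 16 = 4², so this pole is inside the contour.

With P(z) = (-z - 1)*exp(z) and Q(z) = z^3 - 11*z^2/6 - 3*I*z^2/2 + 9*z/2 + 5*I*z/2 - 13/3 + 2*I, each pole is simple, so Res(f, z₀) = P(z₀)/Q'(z₀) with Q'(z) = 3*z^2 - 11*z/3 - 3*I*z + 9/2 + 5*I/2.
  Res(f, 3/2 - I/2) = P(3/2 - I/2)/Q'(3/2 - I/2) = ((-5/2 + I/2)*exp(3/2 - I/2))/(7/2 - 14*I/3) = (-57/175 - 51*I/175)*exp(3/2 - I/2)
  Res(f, 1/3 + 3*I) = P(1/3 + 3*I)/Q'(1/3 + 3*I) = ((-4/3 - 3*I)*exp(1/3 + 3*I))/(-259/18 - 7*I/2) = (687/5075 + 891*I/5075)*exp(1/3 + 3*I)
  Res(f, -I) = P(-I)/Q'(-I) = ((-1 + I)*exp(-I))/(-3/2 + 37*I/6) = (138/725 + 84*I/725)*exp(-I)

Sum of residues inside C: (-57/175 - 51*I/175)*exp(3/2 - I/2) + (687/5075 + 891*I/5075)*exp(1/3 + 3*I) + (138/725 + 84*I/725)*exp(-I)
∮_C f(z) dz = 2πi · ((-57/175 - 51*I/175)*exp(3/2 - I/2) + (687/5075 + 891*I/5075)*exp(1/3 + 3*I) + (138/725 + 84*I/725)*exp(-I)) = pi*(102/175 - 114*I/175)*exp(3/2 - I/2) + pi*(-1782/5075 + 1374*I/5075)*exp(1/3 + 3*I) + pi*(-168/725 + 276*I/725)*exp(-I)

Final answer: pi*(102/175 - 114*I/175)*exp(3/2 - I/2) + pi*(-1782/5075 + 1374*I/5075)*exp(1/3 + 3*I) + pi*(-168/725 + 276*I/725)*exp(-I)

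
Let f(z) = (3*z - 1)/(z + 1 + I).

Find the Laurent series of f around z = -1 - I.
Put w = z - (-1 - I), i.e. z = w - 1 - I. The denominator is w, so it suffices to rewrite the numerator in powers of w.

P(z) = 3*z - 1
P(w - 1 - I) = -4 - 3*I + 3*w

Dividing each term by w:
  f = (-4 - 3*I)/w + 3

Substituting back w = z + 1 + I:
  f(z) = (-4 - 3*I)/(z + 1 + I) + 3

The series is finite because the numerator is a polynomial; the negative powers form the principal part, and the coefficient of 1/(z + 1 + I) gives Res(f, -1 - I) = -4 - 3*I.

Final answer: (-4 - 3*I)/(z + 1 + I) + 3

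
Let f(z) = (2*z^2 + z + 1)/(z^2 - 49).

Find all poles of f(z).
The singularities of f are the zeros of the denominator. Factoring,
  z^2 - 49 = (z - 7)*(z + 7)
so the candidates are z = 7, z = -7.

Check the numerator P(z) = 2*z^2 + z + 1 at each one:
  P(7) = 106 ≠ 0, so z = 7 is a (simple) pole.
  P(-7) = 92 ≠ 0, so z = -7 is a (simple) pole.

Poles of f: {-7, 7}

Final answer: {-7, 7}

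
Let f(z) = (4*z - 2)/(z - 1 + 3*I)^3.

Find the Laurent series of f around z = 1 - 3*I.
Put w = z - (1 - 3*I), i.e. z = w + 1 - 3*I. The denominator is w^3, so it suffices to rewrite the numerator in powers of w.

P(z) = 4*z - 2
P(w + 1 - 3*I) = 2 - 12*I + 4*w

Dividing each term by w^3:
  f = (2 - 12*I)/w^3 + 4/w^2

Substituting back w = z - 1 + 3*I:
  f(z) = (2 - 12*I)/(z - 1 + 3*I)^3 + 4/(z - 1 + 3*I)^2

The series is finite because the numerator is a polynomial; the negative powers form the principal part.

Final answer: (2 - 12*I)/(z - 1 + 3*I)^3 + 4/(z - 1 + 3*I)^2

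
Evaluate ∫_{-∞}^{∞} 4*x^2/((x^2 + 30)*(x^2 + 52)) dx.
2*pi*(-sqrt(30) + 2*sqrt(13))/11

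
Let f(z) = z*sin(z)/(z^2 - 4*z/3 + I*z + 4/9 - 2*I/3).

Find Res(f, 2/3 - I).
(1 + 2*I/3)*sin(2/3 - I)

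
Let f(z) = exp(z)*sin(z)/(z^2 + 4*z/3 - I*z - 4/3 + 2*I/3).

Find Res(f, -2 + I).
Write f(z) = P(z)/Q(z) with P(z) = exp(z)*sin(z) and Q(z) = z^2 + 4*z/3 - I*z - 4/3 + 2*I/3.
The denominator factors as Q(z) = (z - 2/3)*(z + 2 - I), so z = -2 + I is a simple zero of Q and P is analytic there; z = -2 + I is therefore a simple pole and
  Res(f, z₀) = P(z₀)/Q'(z₀).

Q'(z) = 2*z + 4/3 - I, so Q'(-2 + I) = -8/3 + I.
P(-2 + I) = -exp(-2 + I)*sin(2 - I).

Res(f, -2 + I) = (-exp(-2 + I)*sin(2 - I))/(-8/3 + I) = (24/73 + 9*I/73)*exp(-2 + I)*sin(2 - I)

Final answer: (24/73 + 9*I/73)*exp(-2 + I)*sin(2 - I)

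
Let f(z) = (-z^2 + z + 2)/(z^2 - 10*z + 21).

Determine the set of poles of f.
The singularities of f are the zeros of the denominator. Factoring,
  z^2 - 10*z + 21 = (z - 7)*(z - 3)
so the candidates are z = 7, z = 3.

Check the numerator P(z) = -z^2 + z + 2 at each one:
  P(7) = -40 ≠ 0, so z = 7 is a (simple) pole.
  P(3) = -4 ≠ 0, so z = 3 is a (simple) pole.

Poles of f: {3, 7}

Final answer: {3, 7}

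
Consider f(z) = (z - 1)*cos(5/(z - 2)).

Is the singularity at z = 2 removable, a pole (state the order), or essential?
essential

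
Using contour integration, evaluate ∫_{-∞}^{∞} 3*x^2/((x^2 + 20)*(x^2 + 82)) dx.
3*pi*(-2*sqrt(5) + sqrt(82))/62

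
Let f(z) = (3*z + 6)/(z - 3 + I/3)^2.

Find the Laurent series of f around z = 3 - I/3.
Put w = z - (3 - I/3), i.e. z = w + 3 - I/3. The denominator is w^2, so it suffices to rewrite the numerator in powers of w.

P(z) = 3*z + 6
P(w + 3 - I/3) = 15 - I + 3*w

Dividing each term by w^2:
  f = (15 - I)/w^2 + 3/w

Substituting back w = z - 3 + I/3:
  f(z) = (15 - I)/(z - 3 + I/3)^2 + 3/(z - 3 + I/3)

The series is finite because the numerator is a polynomial; the negative powers form the principal part, and the coefficient of 1/(z - 3 + I/3) gives Res(f, 3 - I/3) = 3.

Final answer: (15 - I)/(z - 3 + I/3)^2 + 3/(z - 3 + I/3)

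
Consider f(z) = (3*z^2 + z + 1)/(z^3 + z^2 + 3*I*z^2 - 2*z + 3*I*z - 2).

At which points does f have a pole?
{-1, -2*I, -I}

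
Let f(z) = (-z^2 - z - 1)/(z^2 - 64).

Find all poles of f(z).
The singularities of f are the zeros of the denominator. Factoring,
  z^2 - 64 = (z + 8)*(z - 8)
so the candidates are z = -8, z = 8.

Check the numerator P(z) = -z^2 - z - 1 at each one:
  P(-8) = -57 ≠ 0, so z = -8 is a (simple) pole.
  P(8) = -73 ≠ 0, so z = 8 is a (simple) pole.

Poles of f: {-8, 8}

Final answer: {-8, 8}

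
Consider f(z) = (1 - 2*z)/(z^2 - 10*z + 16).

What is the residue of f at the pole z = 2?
Write f(z) = P(z)/Q(z) with P(z) = 1 - 2*z and Q(z) = z^2 - 10*z + 16.
The denominator factors as Q(z) = (z - 8)*(z - 2), so z = 2 is a simple zero of Q and P is analytic there; z = 2 is therefore a simple pole and
  Res(f, z₀) = P(z₀)/Q'(z₀).

Q'(z) = 2*z - 10, so Q'(2) = -6.
P(2) = -3.

Res(f, 2) = (-3)/(-6) = 1/2

Final answer: 1/2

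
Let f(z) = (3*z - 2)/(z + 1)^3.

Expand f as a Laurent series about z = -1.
-5/(z + 1)^3 + 3/(z + 1)^2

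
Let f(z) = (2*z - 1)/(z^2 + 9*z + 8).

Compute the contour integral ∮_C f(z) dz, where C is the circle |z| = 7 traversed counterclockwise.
By the residue theorem, ∮_C f(z) dz = 2πi · (sum of the residues of f at the poles inside |z| = 7).

The denominator factors as (z + 8)*(z + 1), so the singularities of f are simple poles at z = -8, z = -1.
  |-8|² = 64 > 49 = 7², so this pole is outside the contour.
  |-1|² = 1 < 49 = 7², so this pole is inside the contour.

With P(z) = 2*z - 1 and Q(z) = z^2 + 9*z + 8, each pole is simple, so Res(f, z₀) = P(z₀)/Q'(z₀) with Q'(z) = 2*z + 9.
  Res(f, -1) = P(-1)/Q'(-1) = (-3)/(7) = -3/7

∮_C f(z) dz = 2πi · (-3/7) = -6*I*pi/7

Final answer: -6*I*pi/7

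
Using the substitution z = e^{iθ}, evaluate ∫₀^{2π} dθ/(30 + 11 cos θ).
2*sqrt(779)*pi/779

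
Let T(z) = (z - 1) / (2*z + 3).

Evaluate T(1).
0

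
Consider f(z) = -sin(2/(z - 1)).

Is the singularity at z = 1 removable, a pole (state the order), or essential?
Let u = z - 1. Then
  sin(2/u) = Σ_{k≥0} (-1)^k (2)^(2k+1)/((2k+1)!·u^(2k+1)) = 2/u - 4/(3*u^3) + 4/(15*u^5) + ...
which has infinitely many negative powers of u, so sin(2/(z - 1)) has an essential singularity at z = 1.
So the singularity is essential.

Final answer: essential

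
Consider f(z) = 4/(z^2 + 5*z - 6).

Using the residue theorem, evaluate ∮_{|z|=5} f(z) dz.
By the residue theorem, ∮_C f(z) dz = 2πi · (sum of the residues of f at the poles inside |z| = 5).

The denominator factors as (z - 1)*(z + 6), so the singularities of f are simple poles at z = 1, z = -6.
  |1|² = 1 < 25 = 5², so this pole is inside the contour.
  |-6|² = 36 > 25 = 5², so this pole is outside the contour.

With P(z) = 4 and Q(z) = z^2 + 5*z - 6, each pole is simple, so Res(f, z₀) = P(z₀)/Q'(z₀) with Q'(z) = 2*z + 5.
  Res(f, 1) = P(1)/Q'(1) = (4)/(7) = 4/7

∮_C f(z) dz = 2πi · (4/7) = 8*I*pi/7

Final answer: 8*I*pi/7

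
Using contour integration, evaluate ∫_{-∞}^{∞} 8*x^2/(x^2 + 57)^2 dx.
4*sqrt(57)*pi/57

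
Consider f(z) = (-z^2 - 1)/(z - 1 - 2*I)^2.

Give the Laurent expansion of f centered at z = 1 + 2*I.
(2 - 4*I)/(z - 1 - 2*I)^2 + (-2 - 4*I)/(z - 1 - 2*I) - 1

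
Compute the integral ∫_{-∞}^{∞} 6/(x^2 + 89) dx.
6*sqrt(89)*pi/89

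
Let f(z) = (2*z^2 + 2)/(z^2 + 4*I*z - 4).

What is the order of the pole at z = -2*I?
Factor the denominator:
  z^2 + 4*I*z - 4 = (z + 2*I)^2

The numerator P(z) = 2*z^2 + 2 has P(-2*I) = -6 ≠ 0, so no factor of (z + 2*I) cancels.
Near z = -2*I we can therefore write f(z) = g(z)/(z + 2*I)^2 with g analytic at -2*I and g(-2*I) ≠ 0 (g is just the numerator).

Hence z = -2*I is a pole of order 2.

Final answer: 2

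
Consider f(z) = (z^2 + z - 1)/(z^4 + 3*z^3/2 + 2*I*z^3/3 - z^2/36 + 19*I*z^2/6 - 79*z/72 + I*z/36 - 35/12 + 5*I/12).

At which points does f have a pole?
{-2 + 2*I/3, -1/2 + 2*I/3, -3*I/2, 1 - I/2}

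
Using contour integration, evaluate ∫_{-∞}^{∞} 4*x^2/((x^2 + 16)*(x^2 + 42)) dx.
Let f(z) = 4*z^2/((z^2 + 16)*(z^2 + 42)). The denominator has no real zeros and deg Q - deg P = 2 ≥ 2, so the integral of f over the upper semicircle |z| = R tends to 0 as R → ∞. Closing the contour in the upper half-plane,
  ∫_{-∞}^{∞} f(x) dx = 2πi · Σ Res(f, z_k)  over the poles with Im z_k > 0.

Zeros of the denominator: z^2 + 16 = 0 gives z = ±4*I; z^2 + 42 = 0 gives z = ±sqrt(42)*I.
Upper half-plane: z = 4*I, z = sqrt(42)*I (simple).

Each pole is a simple zero of Q(z) = z^4 + 58*z^2 + 672, so Res(f, z₀) = P(z₀)/Q'(z₀) with P(z) = 4*z^2, Q'(z) = 4*z^3 + 116*z:
  Res(f, 4*I) = (-64)/(208*I) = 4*I/13
  Res(f, sqrt(42)*I) = (-168)/(-52*sqrt(42)*I) = -sqrt(42)*I/13

Sum of residues: I*(4 - sqrt(42))/13
∫_{-∞}^{∞} f(x) dx = 2πi · (I*(4 - sqrt(42))/13) = 2*pi*(-4 + sqrt(42))/13

Final answer: 2*pi*(-4 + sqrt(42))/13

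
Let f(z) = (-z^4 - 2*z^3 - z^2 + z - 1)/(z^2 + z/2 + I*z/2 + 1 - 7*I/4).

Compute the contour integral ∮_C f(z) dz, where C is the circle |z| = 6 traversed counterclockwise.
By the residue theorem, ∮_C f(z) dz = 2πi · (sum of the residues of f at the poles inside |z| = 6).

The denominator factors as (z + 1 + 3*I/2)*(z - 1/2 - I), so the singularities of f are simple poles at z = -1 - 3*I/2, z = 1/2 + I.
  |-1 - 3*I/2|² = 13/4 < 36 = 6², so this pole is inside the contour.
  |1/2 + I|² = 5/4 < 36 = 6², so this pole is inside the contour.

With P(z) = -z^4 - 2*z^3 - z^2 + z - 1 and Q(z) = z^2 + z/2 + I*z/2 + 1 - 7*I/4, each pole is simple, so Res(f, z₀) = P(z₀)/Q'(z₀) with Q'(z) = 2*z + 1/2 + I/2.
  Res(f, -1 - 3*I/2) = P(-1 - 3*I/2)/Q'(-1 - 3*I/2) = (-77/16 + 21*I/4)/(-3/2 - 5*I/2) = -189/272 - 637*I/272
  Res(f, 1/2 + I) = P(1/2 + I)/Q'(1/2 + I) = (55/16 + 2*I)/(3/2 + 5*I/2) = 325/272 - 179*I/272

Sum of residues inside C: 1/2 - 3*I
∮_C f(z) dz = 2πi · (1/2 - 3*I) = pi*(6 + I)

Final answer: pi*(6 + I)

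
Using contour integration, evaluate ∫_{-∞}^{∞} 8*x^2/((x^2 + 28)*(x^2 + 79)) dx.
8*pi*(-2*sqrt(7) + sqrt(79))/51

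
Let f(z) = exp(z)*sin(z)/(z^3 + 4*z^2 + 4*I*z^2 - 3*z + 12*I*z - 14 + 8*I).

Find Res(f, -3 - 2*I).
Write f(z) = P(z)/Q(z) with P(z) = exp(z)*sin(z) and Q(z) = z^3 + 4*z^2 + 4*I*z^2 - 3*z + 12*I*z - 14 + 8*I.
The denominator factors as Q(z) = (z + 3 + 2*I)*(z - 1 + 2*I)*(z + 2), so z = -3 - 2*I is a simple zero of Q and P is analytic there; z = -3 - 2*I is therefore a simple pole and
  Res(f, z₀) = P(z₀)/Q'(z₀).

Q'(z) = 3*z^2 + 8*z + 8*I*z - 3 + 12*I, so Q'(-3 - 2*I) = 4 + 8*I.
P(-3 - 2*I) = -exp(-3 - 2*I)*sin(3 + 2*I).

Res(f, -3 - 2*I) = (-exp(-3 - 2*I)*sin(3 + 2*I))/(4 + 8*I) = (-1/20 + I/10)*exp(-3 - 2*I)*sin(3 + 2*I)

Final answer: (-1/20 + I/10)*exp(-3 - 2*I)*sin(3 + 2*I)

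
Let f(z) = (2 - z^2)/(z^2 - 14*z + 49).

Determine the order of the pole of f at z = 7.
2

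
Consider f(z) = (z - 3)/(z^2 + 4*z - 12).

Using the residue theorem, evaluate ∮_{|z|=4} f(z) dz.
-I*pi/4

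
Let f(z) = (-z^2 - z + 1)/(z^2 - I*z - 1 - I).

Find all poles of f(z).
The singularities of f are the zeros of the denominator. Factoring,
  z^2 - I*z - 1 - I = (z - 1 - I)*(z + 1)
so the candidates are z = 1 + I, z = -1.

Check the numerator P(z) = -z^2 - z + 1 at each one:
  P(1 + I) = -3*I ≠ 0, so z = 1 + I is a (simple) pole.
  P(-1) = 1 ≠ 0, so z = -1 is a (simple) pole.

Poles of f: {-1, 1 + I}

Final answer: {-1, 1 + I}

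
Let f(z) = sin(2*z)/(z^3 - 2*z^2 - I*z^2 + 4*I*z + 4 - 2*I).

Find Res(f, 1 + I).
Write f(z) = P(z)/Q(z) with P(z) = sin(2*z) and Q(z) = z^3 - 2*z^2 - I*z^2 + 4*I*z + 4 - 2*I.
The denominator factors as Q(z) = (z + 1 - I)*(z - 1 - I)*(z - 2 + I), so z = 1 + I is a simple zero of Q and P is analytic there; z = 1 + I is therefore a simple pole and
  Res(f, z₀) = P(z₀)/Q'(z₀).

Q'(z) = 3*z^2 - 4*z - 2*I*z + 4*I, so Q'(1 + I) = -2 + 4*I.
P(1 + I) = sin(2 + 2*I).

Res(f, 1 + I) = (sin(2 + 2*I))/(-2 + 4*I) = (-1/10 - I/5)*sin(2 + 2*I)

Final answer: (-1/10 - I/5)*sin(2 + 2*I)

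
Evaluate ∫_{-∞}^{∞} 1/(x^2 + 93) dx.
sqrt(93)*pi/93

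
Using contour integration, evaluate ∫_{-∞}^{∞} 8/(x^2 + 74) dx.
Let f(z) = 8/(z^2 + 74). The denominator has no real zeros and deg Q - deg P = 2 ≥ 2, so the integral of f over the upper semicircle |z| = R tends to 0 as R → ∞. Closing the contour in the upper half-plane,
  ∫_{-∞}^{∞} f(x) dx = 2πi · Σ Res(f, z_k)  over the poles with Im z_k > 0.

Zeros of the denominator: z^2 + 74 = 0 gives z = ±sqrt(74)*I.
Upper half-plane: z = sqrt(74)*I (simple).

Each pole is a simple zero of Q(z) = z^2 + 74, so Res(f, z₀) = P(z₀)/Q'(z₀) with P(z) = 8, Q'(z) = 2*z:
  Res(f, sqrt(74)*I) = (8)/(2*sqrt(74)*I) = -2*sqrt(74)*I/37

∫_{-∞}^{∞} f(x) dx = 2πi · (-2*sqrt(74)*I/37) = 4*sqrt(74)*pi/37

Final answer: 4*sqrt(74)*pi/37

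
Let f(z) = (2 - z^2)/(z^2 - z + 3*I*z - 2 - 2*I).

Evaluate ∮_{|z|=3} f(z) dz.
By the residue theorem, ∮_C f(z) dz = 2πi · (sum of the residues of f at the poles inside |z| = 3).

The denominator factors as (z + 2*I)*(z - 1 + I), so the singularities of f are simple poles at z = -2*I, z = 1 - I.
  |-2*I|² = 4 < 9 = 3², so this pole is inside the contour.
  |1 - I|² = 2 < 9 = 3², so this pole is inside the contour.

With P(z) = 2 - z^2 and Q(z) = z^2 - z + 3*I*z - 2 - 2*I, each pole is simple, so Res(f, z₀) = P(z₀)/Q'(z₀) with Q'(z) = 2*z - 1 + 3*I.
  Res(f, -2*I) = P(-2*I)/Q'(-2*I) = (6)/(-1 - I) = -3 + 3*I
  Res(f, 1 - I) = P(1 - I)/Q'(1 - I) = (2 + 2*I)/(1 + I) = 2

Sum of residues inside C: -1 + 3*I
∮_C f(z) dz = 2πi · (-1 + 3*I) = pi*(-6 - 2*I)

Final answer: pi*(-6 - 2*I)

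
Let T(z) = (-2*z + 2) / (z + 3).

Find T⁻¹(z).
Set w = T(z) = (-2*z + 2) / (z + 3) and solve for z:
  w*(z + 3) = -2*z + 2
  3*w + z*(w + 2) - 2 = 0
  z*(w + 2) = 2 - 3*w
  z = (3*w - 2)/(-w - 2)
Renaming the variable, T⁻¹(z) = (3*z - 2)/(-z - 2) = (-3*z + 2)/(z + 2).
(Check: ad - bc = -8 ≠ 0, so T is invertible.)

Final answer: (-3*z + 2)/(z + 2)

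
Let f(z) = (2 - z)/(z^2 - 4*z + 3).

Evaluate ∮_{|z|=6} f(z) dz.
By the residue theorem, ∮_C f(z) dz = 2πi · (sum of the residues of f at the poles inside |z| = 6).

The denominator factors as (z - 1)*(z - 3), so the singularities of f are simple poles at z = 1, z = 3.
  |1|² = 1 < 36 = 6², so this pole is inside the contour.
  |3|² = 9 < 36 = 6², so this pole is inside the contour.

With P(z) = 2 - z and Q(z) = z^2 - 4*z + 3, each pole is simple, so Res(f, z₀) = P(z₀)/Q'(z₀) with Q'(z) = 2*z - 4.
  Res(f, 1) = P(1)/Q'(1) = (1)/(-2) = -1/2
  Res(f, 3) = P(3)/Q'(3) = (-1)/(2) = -1/2

Sum of residues inside C: -1
∮_C f(z) dz = 2πi · (-1) = -2*I*pi

Final answer: -2*I*pi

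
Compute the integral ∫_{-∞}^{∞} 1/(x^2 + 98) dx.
Let f(z) = 1/(z^2 + 98). The denominator has no real zeros and deg Q - deg P = 2 ≥ 2, so the integral of f over the upper semicircle |z| = R tends to 0 as R → ∞. Closing the contour in the upper half-plane,
  ∫_{-∞}^{∞} f(x) dx = 2πi · Σ Res(f, z_k)  over the poles with Im z_k > 0.

Zeros of the denominator: z^2 + 98 = 0 gives z = ±7*sqrt(2)*I.
Upper half-plane: z = 7*sqrt(2)*I (simple).

Each pole is a simple zero of Q(z) = z^2 + 98, so Res(f, z₀) = P(z₀)/Q'(z₀) with P(z) = 1, Q'(z) = 2*z:
  Res(f, 7*sqrt(2)*I) = (1)/(14*sqrt(2)*I) = -sqrt(2)*I/28

∫_{-∞}^{∞} f(x) dx = 2πi · (-sqrt(2)*I/28) = sqrt(2)*pi/14

Final answer: sqrt(2)*pi/14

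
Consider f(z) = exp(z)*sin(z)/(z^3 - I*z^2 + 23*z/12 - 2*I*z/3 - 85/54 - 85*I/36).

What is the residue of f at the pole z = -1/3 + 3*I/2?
(2/15 - 4*I/15)*exp(-1/3 + 3*I/2)*sin(1/3 - 3*I/2)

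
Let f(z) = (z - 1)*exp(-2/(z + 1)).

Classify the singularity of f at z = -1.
Let u = z + 1. Then
  e^(-2/u) = Σ_{k≥0} (-2)^k/(k!·u^k) = 1 - 2/u + 2/u^2 - 4/(3*u^3) + ...
which has infinitely many negative powers of u, so exp(-2/(z + 1)) has an essential singularity at z = -1.
The extra factor z - 1 is a nonzero polynomial; if the product had at most a pole at z = -1, dividing by that polynomial would leave exp(-2/(z + 1)) with at most a pole too — contradiction. (Equivalently, the product's Laurent series still has infinitely many negative powers.)
So the singularity is essential.

Final answer: essential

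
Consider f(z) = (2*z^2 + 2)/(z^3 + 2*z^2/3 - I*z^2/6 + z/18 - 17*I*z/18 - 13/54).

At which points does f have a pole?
The singularities of f are the zeros of the denominator. Factoring,
  z^3 + 2*z^2/3 - I*z^2/6 + z/18 - 17*I*z/18 - 13/54 = (z + 1 + 2*I/3)*(z - 1/3 - I/2)*(z - I/3)
so the candidates are z = -1 - 2*I/3, z = 1/3 + I/2, z = I/3.

Check the numerator P(z) = 2*z^2 + 2 at each one:
  P(-1 - 2*I/3) = 28/9 + 8*I/3 ≠ 0, so z = -1 - 2*I/3 is a (simple) pole.
  P(1/3 + I/2) = 31/18 + 2*I/3 ≠ 0, so z = 1/3 + I/2 is a (simple) pole.
  P(I/3) = 16/9 ≠ 0, so z = I/3 is a (simple) pole.

Poles of f: {-1 - 2*I/3, I/3, 1/3 + I/2}

Final answer: {-1 - 2*I/3, I/3, 1/3 + I/2}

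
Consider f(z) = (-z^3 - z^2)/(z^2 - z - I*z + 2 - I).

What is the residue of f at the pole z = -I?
Write f(z) = P(z)/Q(z) with P(z) = -z^3 - z^2 and Q(z) = z^2 - z - I*z + 2 - I.
The denominator factors as Q(z) = (z + I)*(z - 1 - 2*I), so z = -I is a simple zero of Q and P is analytic there; z = -I is therefore a simple pole and
  Res(f, z₀) = P(z₀)/Q'(z₀).

Q'(z) = 2*z - 1 - I, so Q'(-I) = -1 - 3*I.
P(-I) = 1 - I.

Res(f, -I) = (1 - I)/(-1 - 3*I) = 1/5 + 2*I/5

Final answer: 1/5 + 2*I/5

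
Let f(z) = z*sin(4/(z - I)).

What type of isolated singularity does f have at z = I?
Let u = z - I. Then
  sin(4/u) = Σ_{k≥0} (-1)^k (4)^(2k+1)/((2k+1)!·u^(2k+1)) = 4/u - 32/(3*u^3) + 128/(15*u^5) + ...
which has infinitely many negative powers of u, so sin(4/(z - I)) has an essential singularity at z = I.
The extra factor z is a nonzero polynomial; if the product had at most a pole at z = I, dividing by that polynomial would leave sin(4/(z - I)) with at most a pole too — contradiction. (Equivalently, the product's Laurent series still has infinitely many negative powers.)
So the singularity is essential.

Final answer: essential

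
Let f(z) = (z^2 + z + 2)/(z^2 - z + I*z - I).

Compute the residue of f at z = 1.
2 - 2*I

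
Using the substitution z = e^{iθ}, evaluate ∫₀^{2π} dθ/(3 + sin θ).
Call the integral J. The integrand is 2π-periodic and we integrate over a full period, so shifting θ does not change the value (θ → θ + π/2 turns sin θ into cos θ). Hence
  J = ∫₀^{2π} dθ/(3 + cos θ).
Put z = e^{iθ}: then cos θ = (z + 1/z)/2, dθ = dz/(iz), and z runs once counterclockwise around |z| = 1:
  J = ∮_{|z|=1} 1/(3 + (z + 1/z)/2) · dz/(iz) = (2/i) ∮_{|z|=1} dz/(z^2 + 6*z + 1).
The roots of z^2 + 6*z + 1 are z = (-3 ± sqrt(3^2 - 1^2)), with sqrt(8) = 2*sqrt(2); their product is 1, so only z₊ = -3 + 2*sqrt(2) lies inside the unit circle (z₋ = -3 - 2*sqrt(2) lies outside).
z₊ is a simple zero of q(z) = z^2 + 6*z + 1, so Res(1/q, z₊) = 1/q'(z₊) with q'(z) = 2*z + 6; and q'(z₊) = (z₊ - z₋) = 4*sqrt(2).
Therefore J = (2/i) · 2πi · 1/(4*sqrt(2)) = 2*pi/(2*sqrt(2)) = sqrt(2)*pi/2

Final answer: sqrt(2)*pi/2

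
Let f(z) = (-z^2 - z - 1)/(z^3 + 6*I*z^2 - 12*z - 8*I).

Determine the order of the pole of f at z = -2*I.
Factor the denominator:
  z^3 + 6*I*z^2 - 12*z - 8*I = (z + 2*I)^3

The numerator P(z) = -z^2 - z - 1 has P(-2*I) = 3 + 2*I ≠ 0, so no factor of (z + 2*I) cancels.
Near z = -2*I we can therefore write f(z) = g(z)/(z + 2*I)^3 with g analytic at -2*I and g(-2*I) ≠ 0 (g is just the numerator).

Hence z = -2*I is a pole of order 3.

Final answer: 3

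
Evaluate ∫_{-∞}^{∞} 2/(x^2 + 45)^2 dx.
Let f(z) = 2/(z^2 + 45)^2. The denominator has no real zeros and deg Q - deg P = 4 ≥ 2, so the integral of f over the upper semicircle |z| = R tends to 0 as R → ∞. Closing the contour in the upper half-plane,
  ∫_{-∞}^{∞} f(x) dx = 2πi · Σ Res(f, z_k)  over the poles with Im z_k > 0.

Zeros of the denominator: z^2 + 45 = 0 gives z = ±3*sqrt(5)*I.
Upper half-plane: z = 3*sqrt(5)*I (a pole of order 2).

Write f(z) = g(z)/(z - 3*sqrt(5)*I)^2 with g(z) = 2/(z + 3*sqrt(5)*I)^2. For a double pole, Res(f, z₀) = g'(z₀):
  g'(z) = -4/(z + 3*sqrt(5)*I)^3
  Res(f, 3*sqrt(5)*I) = g'(3*sqrt(5)*I) = -sqrt(5)*I/1350

∫_{-∞}^{∞} f(x) dx = 2πi · (-sqrt(5)*I/1350) = sqrt(5)*pi/675

Final answer: sqrt(5)*pi/675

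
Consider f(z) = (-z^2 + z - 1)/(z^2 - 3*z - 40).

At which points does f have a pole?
{-5, 8}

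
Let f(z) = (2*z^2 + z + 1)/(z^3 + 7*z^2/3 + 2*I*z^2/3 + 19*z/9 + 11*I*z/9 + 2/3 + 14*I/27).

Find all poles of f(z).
{-1 + I/3, -2/3 - I, -2/3}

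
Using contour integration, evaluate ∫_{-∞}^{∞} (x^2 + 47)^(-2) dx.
Let f(z) = (z^2 + 47)^(-2). The denominator has no real zeros and deg Q - deg P = 4 ≥ 2, so the integral of f over the upper semicircle |z| = R tends to 0 as R → ∞. Closing the contour in the upper half-plane,
  ∫_{-∞}^{∞} f(x) dx = 2πi · Σ Res(f, z_k)  over the poles with Im z_k > 0.

Zeros of the denominator: z^2 + 47 = 0 gives z = ±sqrt(47)*I.
Upper half-plane: z = sqrt(47)*I (a pole of order 2).

Write f(z) = g(z)/(z - sqrt(47)*I)^2 with g(z) = (z + sqrt(47)*I)^(-2). For a double pole, Res(f, z₀) = g'(z₀):
  g'(z) = -2/(z + sqrt(47)*I)^3
  Res(f, sqrt(47)*I) = g'(sqrt(47)*I) = -sqrt(47)*I/8836

∫_{-∞}^{∞} f(x) dx = 2πi · (-sqrt(47)*I/8836) = sqrt(47)*pi/4418

Final answer: sqrt(47)*pi/4418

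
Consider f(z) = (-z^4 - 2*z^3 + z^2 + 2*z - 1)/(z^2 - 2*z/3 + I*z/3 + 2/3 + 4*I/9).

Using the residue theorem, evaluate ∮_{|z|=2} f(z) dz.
By the residue theorem, ∮_C f(z) dz = 2πi · (sum of the residues of f at the poles inside |z| = 2).

The denominator factors as (z - 2/3 + I)*(z - 2*I/3), so the singularities of f are simple poles at z = 2/3 - I, z = 2*I/3.
  |2/3 - I|² = 13/9 < 4 = 2², so this pole is inside the contour.
  |2*I/3|² = 4/9 < 4 = 2², so this pole is inside the contour.

With P(z) = -z^4 - 2*z^3 + z^2 + 2*z - 1 and Q(z) = z^2 - 2*z/3 + I*z/3 + 2/3 + 4*I/9, each pole is simple, so Res(f, z₀) = P(z₀)/Q'(z₀) with Q'(z) = 2*z - 2/3 + I/3.
  Res(f, 2/3 - I) = P(2/3 - I)/Q'(2/3 - I) = (377/81 - 112*I/27)/(2/3 - 5*I/3) = 2434/783 + 1213*I/783
  Res(f, 2*I/3) = P(2*I/3)/Q'(2*I/3) = (-133/81 + 52*I/27)/(-2/3 + 5*I/3) = 1046/783 + 353*I/783

Sum of residues inside C: 40/9 + 2*I
∮_C f(z) dz = 2πi · (40/9 + 2*I) = pi*(-4 + 80*I/9)

Final answer: pi*(-4 + 80*I/9)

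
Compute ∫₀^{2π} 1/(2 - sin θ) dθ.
Call the integral J. The integrand is 2π-periodic and we integrate over a full period, so shifting θ does not change the value (θ → θ + π/2 turns sin θ into cos θ; θ → θ + π flips the sign of the trig term). Hence
  J = ∫₀^{2π} dθ/(2 + cos θ).
Put z = e^{iθ}: then cos θ = (z + 1/z)/2, dθ = dz/(iz), and z runs once counterclockwise around |z| = 1:
  J = ∮_{|z|=1} 1/(2 + (z + 1/z)/2) · dz/(iz) = (2/i) ∮_{|z|=1} dz/(z^2 + 4*z + 1).
The roots of z^2 + 4*z + 1 are z = (-2 ± sqrt(2^2 - 1^2)), with sqrt(3) = sqrt(3); their product is 1, so only z₊ = -2 + sqrt(3) lies inside the unit circle (z₋ = -2 - sqrt(3) lies outside).
z₊ is a simple zero of q(z) = z^2 + 4*z + 1, so Res(1/q, z₊) = 1/q'(z₊) with q'(z) = 2*z + 4; and q'(z₊) = (z₊ - z₋) = 2*sqrt(3).
Therefore J = (2/i) · 2πi · 1/(2*sqrt(3)) = 2*pi/(sqrt(3)) = 2*sqrt(3)*pi/3

Final answer: 2*sqrt(3)*pi/3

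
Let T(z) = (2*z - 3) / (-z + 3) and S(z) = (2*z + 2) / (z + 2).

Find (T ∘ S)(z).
(T ∘ S)(z) = T(S(z)) = ((2)*S(z) + (-3))/((-1)*S(z) + (3)). Multiply numerator and denominator by z + 2:
  numerator:   (2)*(2*z + 2) + (-3)*(z + 2) = z - 2
  denominator: (-1)*(2*z + 2) + (3)*(z + 2) = z + 4
(T ∘ S)(z) = (z - 2)/(z + 4)

Final answer: (z - 2)/(z + 4)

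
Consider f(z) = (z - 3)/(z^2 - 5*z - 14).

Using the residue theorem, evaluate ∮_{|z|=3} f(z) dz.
By the residue theorem, ∮_C f(z) dz = 2πi · (sum of the residues of f at the poles inside |z| = 3).

The denominator factors as (z + 2)*(z - 7), so the singularities of f are simple poles at z = -2, z = 7.
  |-2|² = 4 < 9 = 3², so this pole is inside the contour.
  |7|² = 49 > 9 = 3², so this pole is outside the contour.

With P(z) = z - 3 and Q(z) = z^2 - 5*z - 14, each pole is simple, so Res(f, z₀) = P(z₀)/Q'(z₀) with Q'(z) = 2*z - 5.
  Res(f, -2) = P(-2)/Q'(-2) = (-5)/(-9) = 5/9

∮_C f(z) dz = 2πi · (5/9) = 10*I*pi/9

Final answer: 10*I*pi/9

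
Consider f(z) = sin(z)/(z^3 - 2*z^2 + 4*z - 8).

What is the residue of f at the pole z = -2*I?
Write f(z) = P(z)/Q(z) with P(z) = sin(z) and Q(z) = z^3 - 2*z^2 + 4*z - 8.
The denominator factors as Q(z) = (z - 2)*(z - 2*I)*(z + 2*I), so z = -2*I is a simple zero of Q and P is analytic there; z = -2*I is therefore a simple pole and
  Res(f, z₀) = P(z₀)/Q'(z₀).

Q'(z) = 3*z^2 - 4*z + 4, so Q'(-2*I) = -8 + 8*I.
P(-2*I) = -I*sinh(2).

Res(f, -2*I) = (-I*sinh(2))/(-8 + 8*I) = (-1/16 + I/16)*sinh(2)

Final answer: (-1/16 + I/16)*sinh(2)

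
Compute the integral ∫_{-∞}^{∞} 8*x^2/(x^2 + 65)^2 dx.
Let f(z) = 8*z^2/(z^2 + 65)^2. The denominator has no real zeros and deg Q - deg P = 2 ≥ 2, so the integral of f over the upper semicircle |z| = R tends to 0 as R → ∞. Closing the contour in the upper half-plane,
  ∫_{-∞}^{∞} f(x) dx = 2πi · Σ Res(f, z_k)  over the poles with Im z_k > 0.

Zeros of the denominator: z^2 + 65 = 0 gives z = ±sqrt(65)*I.
Upper half-plane: z = sqrt(65)*I (a pole of order 2).

Write f(z) = g(z)/(z - sqrt(65)*I)^2 with g(z) = 8*z^2/(z + sqrt(65)*I)^2. For a double pole, Res(f, z₀) = g'(z₀):
  g'(z) = 16*sqrt(65)*I*z/(z + sqrt(65)*I)^3
  Res(f, sqrt(65)*I) = g'(sqrt(65)*I) = -2*sqrt(65)*I/65

∫_{-∞}^{∞} f(x) dx = 2πi · (-2*sqrt(65)*I/65) = 4*sqrt(65)*pi/65

Final answer: 4*sqrt(65)*pi/65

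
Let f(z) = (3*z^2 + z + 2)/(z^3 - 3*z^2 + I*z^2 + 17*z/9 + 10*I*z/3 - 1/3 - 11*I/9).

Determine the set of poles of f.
The singularities of f are the zeros of the denominator. Factoring,
  z^3 - 3*z^2 + I*z^2 + 17*z/9 + 10*I*z/3 - 1/3 - 11*I/9 = (z + 1/3 - I)*(z - 1/3)*(z - 3 + 2*I)
so the candidates are z = -1/3 + I, z = 1/3, z = 3 - 2*I.

Check the numerator P(z) = 3*z^2 + z + 2 at each one:
  P(-1/3 + I) = -1 - I ≠ 0, so z = -1/3 + I is a (simple) pole.
  P(1/3) = 8/3 ≠ 0, so z = 1/3 is a (simple) pole.
  P(3 - 2*I) = 20 - 38*I ≠ 0, so z = 3 - 2*I is a (simple) pole.

Poles of f: {-1/3 + I, 1/3, 3 - 2*I}

Final answer: {-1/3 + I, 1/3, 3 - 2*I}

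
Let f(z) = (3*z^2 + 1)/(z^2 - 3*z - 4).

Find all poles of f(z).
The singularities of f are the zeros of the denominator. Factoring,
  z^2 - 3*z - 4 = (z + 1)*(z - 4)
so the candidates are z = -1, z = 4.

Check the numerator P(z) = 3*z^2 + 1 at each one:
  P(-1) = 4 ≠ 0, so z = -1 is a (simple) pole.
  P(4) = 49 ≠ 0, so z = 4 is a (simple) pole.

Poles of f: {-1, 4}

Final answer: {-1, 4}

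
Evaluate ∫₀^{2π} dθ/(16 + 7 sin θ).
Call the integral J. The integrand is 2π-periodic and we integrate over a full period, so shifting θ does not change the value (θ → θ + π/2 turns sin θ into cos θ). Hence
  J = ∫₀^{2π} dθ/(16 + 7 cos θ).
Put z = e^{iθ}: then cos θ = (z + 1/z)/2, dθ = dz/(iz), and z runs once counterclockwise around |z| = 1:
  J = ∮_{|z|=1} 1/(16 + 7*(z + 1/z)/2) · dz/(iz) = (2/i) ∮_{|z|=1} dz/(7*z^2 + 32*z + 7).
The roots of 7*z^2 + 32*z + 7 are z = (-16 ± sqrt(16^2 - 7^2))/7, with sqrt(207) = 3*sqrt(23); their product is 1, so only z₊ = -16/7 + 3*sqrt(23)/7 lies inside the unit circle (z₋ = -16/7 - 3*sqrt(23)/7 lies outside).
z₊ is a simple zero of q(z) = 7*z^2 + 32*z + 7, so Res(1/q, z₊) = 1/q'(z₊) with q'(z) = 14*z + 32; and q'(z₊) = 7*(z₊ - z₋) = 6*sqrt(23).
Therefore J = (2/i) · 2πi · 1/(6*sqrt(23)) = 2*pi/(3*sqrt(23)) = 2*sqrt(23)*pi/69

Final answer: 2*sqrt(23)*pi/69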